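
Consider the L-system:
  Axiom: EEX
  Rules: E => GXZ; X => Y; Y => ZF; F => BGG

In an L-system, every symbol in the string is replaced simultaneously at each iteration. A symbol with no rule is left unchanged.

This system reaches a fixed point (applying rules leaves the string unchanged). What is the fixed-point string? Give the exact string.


Answer: GZBGGZGZBGGZZBGG

Derivation:
Step 0: EEX
Step 1: GXZGXZY
Step 2: GYZGYZZF
Step 3: GZFZGZFZZBGG
Step 4: GZBGGZGZBGGZZBGG
Step 5: GZBGGZGZBGGZZBGG  (unchanged — fixed point at step 4)


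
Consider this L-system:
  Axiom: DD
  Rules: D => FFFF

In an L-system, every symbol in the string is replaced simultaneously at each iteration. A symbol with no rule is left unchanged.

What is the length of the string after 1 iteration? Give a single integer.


Answer: 8

Derivation:
Step 0: length = 2
Step 1: length = 8


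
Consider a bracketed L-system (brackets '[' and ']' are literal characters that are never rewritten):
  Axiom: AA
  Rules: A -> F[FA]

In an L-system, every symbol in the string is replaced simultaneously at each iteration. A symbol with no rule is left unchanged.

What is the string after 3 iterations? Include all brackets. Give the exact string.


Answer: F[FF[FF[FA]]]F[FF[FF[FA]]]

Derivation:
Step 0: AA
Step 1: F[FA]F[FA]
Step 2: F[FF[FA]]F[FF[FA]]
Step 3: F[FF[FF[FA]]]F[FF[FF[FA]]]


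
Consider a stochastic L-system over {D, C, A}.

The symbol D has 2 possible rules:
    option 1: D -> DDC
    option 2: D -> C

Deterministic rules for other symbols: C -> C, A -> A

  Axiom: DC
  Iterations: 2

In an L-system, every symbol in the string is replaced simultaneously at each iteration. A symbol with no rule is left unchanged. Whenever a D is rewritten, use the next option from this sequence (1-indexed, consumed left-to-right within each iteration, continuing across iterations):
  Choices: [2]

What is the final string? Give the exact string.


Answer: CC

Derivation:
Step 0: DC
Step 1: CC  (used choices [2])
Step 2: CC  (used choices [])


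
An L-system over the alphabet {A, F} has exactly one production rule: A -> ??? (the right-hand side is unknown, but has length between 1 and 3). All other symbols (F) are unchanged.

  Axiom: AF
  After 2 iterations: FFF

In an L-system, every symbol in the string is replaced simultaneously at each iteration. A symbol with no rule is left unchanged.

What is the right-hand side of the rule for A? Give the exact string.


Trying A -> FF:
  Step 0: AF
  Step 1: FFF
  Step 2: FFF
Matches the given result.

Answer: FF


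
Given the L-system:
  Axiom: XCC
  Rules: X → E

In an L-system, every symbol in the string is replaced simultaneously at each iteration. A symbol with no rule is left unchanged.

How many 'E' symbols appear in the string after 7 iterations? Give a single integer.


Answer: 1

Derivation:
Step 0: XCC  (0 'E')
Step 1: ECC  (1 'E')
Step 2: ECC  (1 'E')
Step 3: ECC  (1 'E')
Step 4: ECC  (1 'E')
Step 5: ECC  (1 'E')
Step 6: ECC  (1 'E')
Step 7: ECC  (1 'E')


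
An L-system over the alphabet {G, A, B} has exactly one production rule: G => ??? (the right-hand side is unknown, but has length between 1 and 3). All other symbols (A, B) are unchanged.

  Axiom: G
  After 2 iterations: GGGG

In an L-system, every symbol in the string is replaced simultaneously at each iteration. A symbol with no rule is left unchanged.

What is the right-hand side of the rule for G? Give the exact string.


Answer: GG

Derivation:
Trying G => GG:
  Step 0: G
  Step 1: GG
  Step 2: GGGG
Matches the given result.


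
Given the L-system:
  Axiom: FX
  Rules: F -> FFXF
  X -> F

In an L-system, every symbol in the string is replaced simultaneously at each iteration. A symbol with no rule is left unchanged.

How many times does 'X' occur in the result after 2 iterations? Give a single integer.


Answer: 4

Derivation:
Step 0: FX  (1 'X')
Step 1: FFXFF  (1 'X')
Step 2: FFXFFFXFFFFXFFFXF  (4 'X')


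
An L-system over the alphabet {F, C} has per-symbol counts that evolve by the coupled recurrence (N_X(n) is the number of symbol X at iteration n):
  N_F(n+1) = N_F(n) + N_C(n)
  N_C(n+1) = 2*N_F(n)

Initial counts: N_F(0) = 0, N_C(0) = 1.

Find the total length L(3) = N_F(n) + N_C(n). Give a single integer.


Answer: 5

Derivation:
Step 0: N_F=0, N_C=1, L=1
Step 1: N_F=1, N_C=0, L=1
Step 2: N_F=1, N_C=2, L=3
Step 3: N_F=3, N_C=2, L=5


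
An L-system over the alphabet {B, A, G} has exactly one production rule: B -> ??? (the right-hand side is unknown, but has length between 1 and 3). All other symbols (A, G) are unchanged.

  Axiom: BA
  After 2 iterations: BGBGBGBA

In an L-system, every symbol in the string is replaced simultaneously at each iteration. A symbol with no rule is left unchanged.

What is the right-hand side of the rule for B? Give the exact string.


Trying B -> BGB:
  Step 0: BA
  Step 1: BGBA
  Step 2: BGBGBGBA
Matches the given result.

Answer: BGB


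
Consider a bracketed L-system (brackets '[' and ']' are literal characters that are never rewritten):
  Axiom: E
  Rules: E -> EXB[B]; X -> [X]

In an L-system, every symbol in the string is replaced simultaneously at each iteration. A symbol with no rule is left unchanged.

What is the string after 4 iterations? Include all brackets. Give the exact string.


Answer: EXB[B][X]B[B][[X]]B[B][[[X]]]B[B]

Derivation:
Step 0: E
Step 1: EXB[B]
Step 2: EXB[B][X]B[B]
Step 3: EXB[B][X]B[B][[X]]B[B]
Step 4: EXB[B][X]B[B][[X]]B[B][[[X]]]B[B]


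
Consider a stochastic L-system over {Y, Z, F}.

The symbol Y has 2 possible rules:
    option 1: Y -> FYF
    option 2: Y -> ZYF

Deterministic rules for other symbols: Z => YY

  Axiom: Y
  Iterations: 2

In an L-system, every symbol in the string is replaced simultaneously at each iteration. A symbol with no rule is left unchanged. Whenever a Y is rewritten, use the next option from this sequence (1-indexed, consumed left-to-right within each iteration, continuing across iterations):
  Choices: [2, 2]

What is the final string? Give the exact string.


Step 0: Y
Step 1: ZYF  (used choices [2])
Step 2: YYZYFF  (used choices [2])

Answer: YYZYFF


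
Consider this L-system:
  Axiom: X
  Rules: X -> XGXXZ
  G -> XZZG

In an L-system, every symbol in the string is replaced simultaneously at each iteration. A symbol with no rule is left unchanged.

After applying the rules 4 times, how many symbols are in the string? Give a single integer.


Answer: 250

Derivation:
Step 0: length = 1
Step 1: length = 5
Step 2: length = 20
Step 3: length = 72
Step 4: length = 250


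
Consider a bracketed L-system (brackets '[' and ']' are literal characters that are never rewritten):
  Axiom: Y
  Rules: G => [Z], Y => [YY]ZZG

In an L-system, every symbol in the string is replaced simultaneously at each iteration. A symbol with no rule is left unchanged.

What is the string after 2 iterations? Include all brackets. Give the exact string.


Step 0: Y
Step 1: [YY]ZZG
Step 2: [[YY]ZZG[YY]ZZG]ZZ[Z]

Answer: [[YY]ZZG[YY]ZZG]ZZ[Z]


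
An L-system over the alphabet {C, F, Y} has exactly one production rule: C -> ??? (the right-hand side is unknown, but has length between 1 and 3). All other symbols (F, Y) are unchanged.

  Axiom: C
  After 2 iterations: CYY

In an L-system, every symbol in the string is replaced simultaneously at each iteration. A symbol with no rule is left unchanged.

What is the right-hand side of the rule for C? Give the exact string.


Trying C -> CY:
  Step 0: C
  Step 1: CY
  Step 2: CYY
Matches the given result.

Answer: CY


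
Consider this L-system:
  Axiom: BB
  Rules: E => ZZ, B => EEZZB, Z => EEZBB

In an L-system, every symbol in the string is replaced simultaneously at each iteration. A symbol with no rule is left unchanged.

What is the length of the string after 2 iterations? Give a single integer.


Answer: 38

Derivation:
Step 0: length = 2
Step 1: length = 10
Step 2: length = 38


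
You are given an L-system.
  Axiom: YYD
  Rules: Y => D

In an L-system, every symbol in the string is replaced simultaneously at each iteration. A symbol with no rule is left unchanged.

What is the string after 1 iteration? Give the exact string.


Step 0: YYD
Step 1: DDD

Answer: DDD


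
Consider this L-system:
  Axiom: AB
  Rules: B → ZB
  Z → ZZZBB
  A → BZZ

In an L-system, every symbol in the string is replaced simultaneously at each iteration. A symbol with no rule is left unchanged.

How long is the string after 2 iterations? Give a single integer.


Answer: 19

Derivation:
Step 0: length = 2
Step 1: length = 5
Step 2: length = 19


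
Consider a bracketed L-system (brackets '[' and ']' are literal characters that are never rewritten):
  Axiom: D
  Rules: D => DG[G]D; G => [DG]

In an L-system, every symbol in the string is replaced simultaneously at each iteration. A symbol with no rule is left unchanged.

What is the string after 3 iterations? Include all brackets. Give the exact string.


Step 0: D
Step 1: DG[G]D
Step 2: DG[G]D[DG][[DG]]DG[G]D
Step 3: DG[G]D[DG][[DG]]DG[G]D[DG[G]D[DG]][[DG[G]D[DG]]]DG[G]D[DG][[DG]]DG[G]D

Answer: DG[G]D[DG][[DG]]DG[G]D[DG[G]D[DG]][[DG[G]D[DG]]]DG[G]D[DG][[DG]]DG[G]D


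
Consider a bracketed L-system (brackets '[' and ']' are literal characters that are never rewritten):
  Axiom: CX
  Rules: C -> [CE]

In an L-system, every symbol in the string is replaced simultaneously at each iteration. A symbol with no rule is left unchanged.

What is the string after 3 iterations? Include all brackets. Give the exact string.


Step 0: CX
Step 1: [CE]X
Step 2: [[CE]E]X
Step 3: [[[CE]E]E]X

Answer: [[[CE]E]E]X


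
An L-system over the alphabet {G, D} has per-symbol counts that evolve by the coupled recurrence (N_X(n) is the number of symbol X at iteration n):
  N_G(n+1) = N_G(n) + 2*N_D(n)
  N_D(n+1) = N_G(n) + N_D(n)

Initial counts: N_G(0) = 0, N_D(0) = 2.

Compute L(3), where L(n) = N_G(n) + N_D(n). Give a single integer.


Step 0: N_G=0, N_D=2, L=2
Step 1: N_G=4, N_D=2, L=6
Step 2: N_G=8, N_D=6, L=14
Step 3: N_G=20, N_D=14, L=34

Answer: 34


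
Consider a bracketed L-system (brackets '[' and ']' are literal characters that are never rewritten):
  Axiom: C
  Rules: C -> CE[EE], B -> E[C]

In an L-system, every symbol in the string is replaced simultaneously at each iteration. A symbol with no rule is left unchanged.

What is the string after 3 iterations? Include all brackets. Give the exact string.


Step 0: C
Step 1: CE[EE]
Step 2: CE[EE]E[EE]
Step 3: CE[EE]E[EE]E[EE]

Answer: CE[EE]E[EE]E[EE]


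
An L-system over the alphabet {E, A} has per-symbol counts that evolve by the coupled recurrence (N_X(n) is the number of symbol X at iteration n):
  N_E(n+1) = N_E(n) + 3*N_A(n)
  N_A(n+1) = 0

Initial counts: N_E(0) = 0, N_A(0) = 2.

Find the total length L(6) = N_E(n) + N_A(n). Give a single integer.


Answer: 6

Derivation:
Step 0: N_E=0, N_A=2, L=2
Step 1: N_E=6, N_A=0, L=6
Step 2: N_E=6, N_A=0, L=6
Step 3: N_E=6, N_A=0, L=6
Step 4: N_E=6, N_A=0, L=6
Step 5: N_E=6, N_A=0, L=6
Step 6: N_E=6, N_A=0, L=6


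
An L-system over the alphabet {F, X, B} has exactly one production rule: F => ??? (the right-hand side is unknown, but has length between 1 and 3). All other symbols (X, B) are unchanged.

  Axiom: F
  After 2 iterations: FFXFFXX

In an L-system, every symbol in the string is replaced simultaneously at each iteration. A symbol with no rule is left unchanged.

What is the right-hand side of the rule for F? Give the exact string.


Trying F => FFX:
  Step 0: F
  Step 1: FFX
  Step 2: FFXFFXX
Matches the given result.

Answer: FFX


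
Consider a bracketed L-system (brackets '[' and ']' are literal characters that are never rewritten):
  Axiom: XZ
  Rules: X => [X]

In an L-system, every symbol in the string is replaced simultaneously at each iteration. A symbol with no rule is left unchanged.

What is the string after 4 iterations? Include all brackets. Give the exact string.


Answer: [[[[X]]]]Z

Derivation:
Step 0: XZ
Step 1: [X]Z
Step 2: [[X]]Z
Step 3: [[[X]]]Z
Step 4: [[[[X]]]]Z


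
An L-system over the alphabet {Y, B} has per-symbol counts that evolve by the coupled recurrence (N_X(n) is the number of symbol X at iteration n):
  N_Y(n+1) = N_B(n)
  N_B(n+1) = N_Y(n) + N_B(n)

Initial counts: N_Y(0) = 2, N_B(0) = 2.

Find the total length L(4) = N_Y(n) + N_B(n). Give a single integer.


Answer: 26

Derivation:
Step 0: N_Y=2, N_B=2, L=4
Step 1: N_Y=2, N_B=4, L=6
Step 2: N_Y=4, N_B=6, L=10
Step 3: N_Y=6, N_B=10, L=16
Step 4: N_Y=10, N_B=16, L=26


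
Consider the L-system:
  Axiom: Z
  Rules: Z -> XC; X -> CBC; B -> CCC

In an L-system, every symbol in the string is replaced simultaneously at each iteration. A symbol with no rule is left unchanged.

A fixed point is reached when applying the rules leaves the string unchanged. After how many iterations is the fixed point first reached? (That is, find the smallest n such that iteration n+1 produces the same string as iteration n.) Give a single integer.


Step 0: Z
Step 1: XC
Step 2: CBCC
Step 3: CCCCCC
Step 4: CCCCCC  (unchanged — fixed point at step 3)

Answer: 3


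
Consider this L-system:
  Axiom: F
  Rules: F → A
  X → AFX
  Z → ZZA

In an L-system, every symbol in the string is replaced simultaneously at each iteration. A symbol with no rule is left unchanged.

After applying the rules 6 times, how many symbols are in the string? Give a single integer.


Step 0: length = 1
Step 1: length = 1
Step 2: length = 1
Step 3: length = 1
Step 4: length = 1
Step 5: length = 1
Step 6: length = 1

Answer: 1


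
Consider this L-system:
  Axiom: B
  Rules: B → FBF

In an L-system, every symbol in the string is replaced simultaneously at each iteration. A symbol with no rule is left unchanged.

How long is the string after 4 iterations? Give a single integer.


Step 0: length = 1
Step 1: length = 3
Step 2: length = 5
Step 3: length = 7
Step 4: length = 9

Answer: 9


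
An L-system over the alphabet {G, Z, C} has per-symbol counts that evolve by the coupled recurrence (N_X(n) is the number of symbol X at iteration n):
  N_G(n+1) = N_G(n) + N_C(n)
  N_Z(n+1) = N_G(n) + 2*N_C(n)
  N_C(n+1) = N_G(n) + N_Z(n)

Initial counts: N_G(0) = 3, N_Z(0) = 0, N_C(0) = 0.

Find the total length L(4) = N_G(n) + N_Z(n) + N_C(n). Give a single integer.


Answer: 99

Derivation:
Step 0: N_G=3, N_Z=0, N_C=0, L=3
Step 1: N_G=3, N_Z=3, N_C=3, L=9
Step 2: N_G=6, N_Z=9, N_C=6, L=21
Step 3: N_G=12, N_Z=18, N_C=15, L=45
Step 4: N_G=27, N_Z=42, N_C=30, L=99


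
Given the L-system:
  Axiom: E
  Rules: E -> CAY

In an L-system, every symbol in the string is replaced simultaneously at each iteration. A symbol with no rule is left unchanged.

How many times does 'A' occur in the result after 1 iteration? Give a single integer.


Step 0: E  (0 'A')
Step 1: CAY  (1 'A')

Answer: 1


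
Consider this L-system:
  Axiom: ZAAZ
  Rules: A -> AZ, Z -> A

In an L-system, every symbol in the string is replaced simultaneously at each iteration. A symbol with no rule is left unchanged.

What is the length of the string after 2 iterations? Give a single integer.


Answer: 10

Derivation:
Step 0: length = 4
Step 1: length = 6
Step 2: length = 10


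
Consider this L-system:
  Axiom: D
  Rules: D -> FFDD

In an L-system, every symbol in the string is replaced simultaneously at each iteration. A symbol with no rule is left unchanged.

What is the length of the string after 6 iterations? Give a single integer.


Answer: 190

Derivation:
Step 0: length = 1
Step 1: length = 4
Step 2: length = 10
Step 3: length = 22
Step 4: length = 46
Step 5: length = 94
Step 6: length = 190


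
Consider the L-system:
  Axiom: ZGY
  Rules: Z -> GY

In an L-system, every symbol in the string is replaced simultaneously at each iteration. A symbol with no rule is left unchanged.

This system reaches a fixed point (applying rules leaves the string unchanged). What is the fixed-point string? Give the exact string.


Answer: GYGY

Derivation:
Step 0: ZGY
Step 1: GYGY
Step 2: GYGY  (unchanged — fixed point at step 1)


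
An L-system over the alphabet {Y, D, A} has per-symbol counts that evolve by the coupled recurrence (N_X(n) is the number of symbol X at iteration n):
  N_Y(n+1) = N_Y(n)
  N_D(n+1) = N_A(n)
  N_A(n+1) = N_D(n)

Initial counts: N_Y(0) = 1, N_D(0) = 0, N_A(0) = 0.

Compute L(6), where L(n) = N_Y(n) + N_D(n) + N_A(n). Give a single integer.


Answer: 1

Derivation:
Step 0: N_Y=1, N_D=0, N_A=0, L=1
Step 1: N_Y=1, N_D=0, N_A=0, L=1
Step 2: N_Y=1, N_D=0, N_A=0, L=1
Step 3: N_Y=1, N_D=0, N_A=0, L=1
Step 4: N_Y=1, N_D=0, N_A=0, L=1
Step 5: N_Y=1, N_D=0, N_A=0, L=1
Step 6: N_Y=1, N_D=0, N_A=0, L=1


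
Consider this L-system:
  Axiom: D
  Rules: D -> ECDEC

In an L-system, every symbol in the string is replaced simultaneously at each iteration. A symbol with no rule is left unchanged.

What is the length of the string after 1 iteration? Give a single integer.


Answer: 5

Derivation:
Step 0: length = 1
Step 1: length = 5


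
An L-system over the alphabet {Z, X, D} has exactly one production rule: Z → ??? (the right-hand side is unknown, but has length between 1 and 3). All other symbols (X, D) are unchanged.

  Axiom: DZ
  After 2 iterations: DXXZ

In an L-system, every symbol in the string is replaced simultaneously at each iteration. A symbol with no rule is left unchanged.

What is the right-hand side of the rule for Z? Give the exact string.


Answer: XZ

Derivation:
Trying Z → XZ:
  Step 0: DZ
  Step 1: DXZ
  Step 2: DXXZ
Matches the given result.


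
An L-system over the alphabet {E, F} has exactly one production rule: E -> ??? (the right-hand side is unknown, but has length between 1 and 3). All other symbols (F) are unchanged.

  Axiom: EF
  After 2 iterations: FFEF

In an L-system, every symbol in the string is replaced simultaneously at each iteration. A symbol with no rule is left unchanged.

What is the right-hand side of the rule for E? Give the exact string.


Trying E -> FE:
  Step 0: EF
  Step 1: FEF
  Step 2: FFEF
Matches the given result.

Answer: FE


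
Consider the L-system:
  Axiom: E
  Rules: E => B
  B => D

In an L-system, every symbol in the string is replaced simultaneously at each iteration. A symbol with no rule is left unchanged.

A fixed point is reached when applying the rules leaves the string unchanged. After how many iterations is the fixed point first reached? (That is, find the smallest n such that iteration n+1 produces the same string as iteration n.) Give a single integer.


Answer: 2

Derivation:
Step 0: E
Step 1: B
Step 2: D
Step 3: D  (unchanged — fixed point at step 2)


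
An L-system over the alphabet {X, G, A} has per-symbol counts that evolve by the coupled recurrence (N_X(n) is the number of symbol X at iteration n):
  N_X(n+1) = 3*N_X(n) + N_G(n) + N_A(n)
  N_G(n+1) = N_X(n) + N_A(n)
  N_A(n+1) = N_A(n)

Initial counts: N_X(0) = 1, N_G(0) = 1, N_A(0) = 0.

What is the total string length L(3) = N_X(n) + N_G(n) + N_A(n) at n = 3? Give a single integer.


Answer: 56

Derivation:
Step 0: N_X=1, N_G=1, N_A=0, L=2
Step 1: N_X=4, N_G=1, N_A=0, L=5
Step 2: N_X=13, N_G=4, N_A=0, L=17
Step 3: N_X=43, N_G=13, N_A=0, L=56


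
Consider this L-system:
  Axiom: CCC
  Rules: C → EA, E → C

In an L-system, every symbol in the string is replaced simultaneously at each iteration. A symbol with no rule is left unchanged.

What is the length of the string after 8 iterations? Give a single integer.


Answer: 15

Derivation:
Step 0: length = 3
Step 1: length = 6
Step 2: length = 6
Step 3: length = 9
Step 4: length = 9
Step 5: length = 12
Step 6: length = 12
Step 7: length = 15
Step 8: length = 15


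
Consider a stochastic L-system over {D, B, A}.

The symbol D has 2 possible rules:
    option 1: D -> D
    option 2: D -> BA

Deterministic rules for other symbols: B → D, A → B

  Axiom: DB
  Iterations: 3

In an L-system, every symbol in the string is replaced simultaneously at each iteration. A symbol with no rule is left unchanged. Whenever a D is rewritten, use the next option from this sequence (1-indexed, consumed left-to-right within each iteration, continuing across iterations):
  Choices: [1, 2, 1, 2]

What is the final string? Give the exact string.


Step 0: DB
Step 1: DD  (used choices [1])
Step 2: BAD  (used choices [2, 1])
Step 3: DBBA  (used choices [2])

Answer: DBBA


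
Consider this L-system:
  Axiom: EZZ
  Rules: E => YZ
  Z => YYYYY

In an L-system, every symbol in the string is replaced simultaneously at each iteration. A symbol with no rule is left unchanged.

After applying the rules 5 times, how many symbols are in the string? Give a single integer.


Step 0: length = 3
Step 1: length = 12
Step 2: length = 16
Step 3: length = 16
Step 4: length = 16
Step 5: length = 16

Answer: 16


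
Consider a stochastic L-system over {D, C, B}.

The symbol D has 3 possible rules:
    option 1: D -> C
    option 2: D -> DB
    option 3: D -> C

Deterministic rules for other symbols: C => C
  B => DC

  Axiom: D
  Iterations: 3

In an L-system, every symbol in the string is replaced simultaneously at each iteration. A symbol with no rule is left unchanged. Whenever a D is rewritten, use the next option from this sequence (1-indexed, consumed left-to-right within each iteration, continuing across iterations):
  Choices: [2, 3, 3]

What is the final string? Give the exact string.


Step 0: D
Step 1: DB  (used choices [2])
Step 2: CDC  (used choices [3])
Step 3: CCC  (used choices [3])

Answer: CCC


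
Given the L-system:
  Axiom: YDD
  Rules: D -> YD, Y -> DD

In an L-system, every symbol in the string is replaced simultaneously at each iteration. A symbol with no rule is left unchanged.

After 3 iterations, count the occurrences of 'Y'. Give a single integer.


Answer: 8

Derivation:
Step 0: YDD  (1 'Y')
Step 1: DDYDYD  (2 'Y')
Step 2: YDYDDDYDDDYD  (4 'Y')
Step 3: DDYDDDYDYDYDDDYDYDYDDDYD  (8 'Y')


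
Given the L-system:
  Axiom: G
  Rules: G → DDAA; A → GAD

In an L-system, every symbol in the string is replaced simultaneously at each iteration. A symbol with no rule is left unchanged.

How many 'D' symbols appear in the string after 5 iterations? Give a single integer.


Step 0: G  (0 'D')
Step 1: DDAA  (2 'D')
Step 2: DDGADGAD  (4 'D')
Step 3: DDDDAAGADDDDAAGADD  (10 'D')
Step 4: DDDDGADGADDDAAGADDDDDGADGADDDAAGADDD  (20 'D')
Step 5: DDDDDDAAGADDDDAAGADDDDGADGADDDAAGADDDDDDDDAAGADDDDAAGADDDDGADGADDDAAGADDDD  (42 'D')

Answer: 42


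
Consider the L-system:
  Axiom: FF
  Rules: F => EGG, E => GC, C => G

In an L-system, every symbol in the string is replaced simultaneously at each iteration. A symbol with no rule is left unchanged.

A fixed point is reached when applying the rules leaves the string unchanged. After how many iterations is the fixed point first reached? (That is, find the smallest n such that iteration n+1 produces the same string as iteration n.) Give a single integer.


Answer: 3

Derivation:
Step 0: FF
Step 1: EGGEGG
Step 2: GCGGGCGG
Step 3: GGGGGGGG
Step 4: GGGGGGGG  (unchanged — fixed point at step 3)


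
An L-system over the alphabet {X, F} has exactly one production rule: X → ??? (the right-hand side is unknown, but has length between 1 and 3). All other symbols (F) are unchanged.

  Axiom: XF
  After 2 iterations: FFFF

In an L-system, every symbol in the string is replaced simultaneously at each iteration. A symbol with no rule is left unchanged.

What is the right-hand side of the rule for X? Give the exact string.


Answer: FFF

Derivation:
Trying X → FFF:
  Step 0: XF
  Step 1: FFFF
  Step 2: FFFF
Matches the given result.


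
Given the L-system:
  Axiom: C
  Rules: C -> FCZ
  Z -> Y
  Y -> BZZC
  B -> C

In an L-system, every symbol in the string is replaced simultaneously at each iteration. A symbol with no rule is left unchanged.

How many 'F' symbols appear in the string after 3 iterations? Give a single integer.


Answer: 3

Derivation:
Step 0: C  (0 'F')
Step 1: FCZ  (1 'F')
Step 2: FFCZY  (2 'F')
Step 3: FFFCZYBZZC  (3 'F')


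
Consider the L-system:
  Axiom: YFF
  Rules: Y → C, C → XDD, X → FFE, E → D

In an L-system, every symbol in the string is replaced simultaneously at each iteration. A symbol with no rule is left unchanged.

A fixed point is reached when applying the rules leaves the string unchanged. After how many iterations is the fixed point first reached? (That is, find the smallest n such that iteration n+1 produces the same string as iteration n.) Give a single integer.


Step 0: YFF
Step 1: CFF
Step 2: XDDFF
Step 3: FFEDDFF
Step 4: FFDDDFF
Step 5: FFDDDFF  (unchanged — fixed point at step 4)

Answer: 4


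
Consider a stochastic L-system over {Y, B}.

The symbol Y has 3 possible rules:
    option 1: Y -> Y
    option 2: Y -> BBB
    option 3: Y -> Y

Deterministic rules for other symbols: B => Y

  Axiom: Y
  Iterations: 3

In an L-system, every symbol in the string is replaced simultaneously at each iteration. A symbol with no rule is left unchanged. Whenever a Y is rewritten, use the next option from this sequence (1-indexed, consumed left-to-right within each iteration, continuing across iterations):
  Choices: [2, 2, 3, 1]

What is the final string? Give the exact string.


Step 0: Y
Step 1: BBB  (used choices [2])
Step 2: YYY  (used choices [])
Step 3: BBBYY  (used choices [2, 3, 1])

Answer: BBBYY


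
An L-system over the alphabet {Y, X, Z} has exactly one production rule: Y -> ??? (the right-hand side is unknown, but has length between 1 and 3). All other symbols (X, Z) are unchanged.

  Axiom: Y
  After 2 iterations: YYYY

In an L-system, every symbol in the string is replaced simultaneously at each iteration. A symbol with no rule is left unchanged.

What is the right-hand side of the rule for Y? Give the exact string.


Trying Y -> YY:
  Step 0: Y
  Step 1: YY
  Step 2: YYYY
Matches the given result.

Answer: YY


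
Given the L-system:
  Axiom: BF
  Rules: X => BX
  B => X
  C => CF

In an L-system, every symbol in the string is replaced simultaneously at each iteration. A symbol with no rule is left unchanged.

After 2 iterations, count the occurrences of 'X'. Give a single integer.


Step 0: BF  (0 'X')
Step 1: XF  (1 'X')
Step 2: BXF  (1 'X')

Answer: 1


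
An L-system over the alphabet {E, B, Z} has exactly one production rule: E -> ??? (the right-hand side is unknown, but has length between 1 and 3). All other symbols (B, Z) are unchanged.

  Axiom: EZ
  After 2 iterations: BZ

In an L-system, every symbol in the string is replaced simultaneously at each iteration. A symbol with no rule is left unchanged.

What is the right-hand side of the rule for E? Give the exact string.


Answer: B

Derivation:
Trying E -> B:
  Step 0: EZ
  Step 1: BZ
  Step 2: BZ
Matches the given result.


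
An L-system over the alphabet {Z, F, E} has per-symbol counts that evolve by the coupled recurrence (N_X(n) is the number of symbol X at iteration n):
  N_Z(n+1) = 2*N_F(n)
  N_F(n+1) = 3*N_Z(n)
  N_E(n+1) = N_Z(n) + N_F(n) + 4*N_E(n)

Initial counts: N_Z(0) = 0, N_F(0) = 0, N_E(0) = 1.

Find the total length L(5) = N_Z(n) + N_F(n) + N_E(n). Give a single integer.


Step 0: N_Z=0, N_F=0, N_E=1, L=1
Step 1: N_Z=0, N_F=0, N_E=4, L=4
Step 2: N_Z=0, N_F=0, N_E=16, L=16
Step 3: N_Z=0, N_F=0, N_E=64, L=64
Step 4: N_Z=0, N_F=0, N_E=256, L=256
Step 5: N_Z=0, N_F=0, N_E=1024, L=1024

Answer: 1024


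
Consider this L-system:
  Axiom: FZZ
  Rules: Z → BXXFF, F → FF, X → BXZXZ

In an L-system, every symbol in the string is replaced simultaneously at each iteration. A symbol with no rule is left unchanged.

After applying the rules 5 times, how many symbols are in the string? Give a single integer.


Answer: 1094

Derivation:
Step 0: length = 3
Step 1: length = 12
Step 2: length = 34
Step 3: length = 110
Step 4: length = 342
Step 5: length = 1094


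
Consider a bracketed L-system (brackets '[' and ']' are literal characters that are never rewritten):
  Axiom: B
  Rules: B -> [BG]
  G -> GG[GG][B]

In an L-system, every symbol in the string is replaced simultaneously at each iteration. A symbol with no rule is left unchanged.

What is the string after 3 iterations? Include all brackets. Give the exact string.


Answer: [[[BG]GG[GG][B]]GG[GG][B]GG[GG][B][GG[GG][B]GG[GG][B]][[BG]]]

Derivation:
Step 0: B
Step 1: [BG]
Step 2: [[BG]GG[GG][B]]
Step 3: [[[BG]GG[GG][B]]GG[GG][B]GG[GG][B][GG[GG][B]GG[GG][B]][[BG]]]


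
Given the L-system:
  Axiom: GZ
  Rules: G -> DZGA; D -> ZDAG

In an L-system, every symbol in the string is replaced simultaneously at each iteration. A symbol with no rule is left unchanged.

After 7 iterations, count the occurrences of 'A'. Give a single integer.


Step 0: GZ  (0 'A')
Step 1: DZGAZ  (1 'A')
Step 2: ZDAGZDZGAAZ  (3 'A')
Step 3: ZZDAGADZGAZZDAGZDZGAAAZ  (7 'A')
Step 4: ZZZDAGADZGAAZDAGZDZGAAZZZDAGADZGAZZDAGZDZGAAAAZ  (15 'A')
Step 5: ZZZZDAGADZGAAZDAGZDZGAAAZZDAGADZGAZZDAGZDZGAAAZZZZDAGADZGAAZDAGZDZGAAZZZDAGADZGAZZDAGZDZGAAAAAZ  (31 'A')
Step 6: ZZZZZDAGADZGAAZDAGZDZGAAAZZDAGADZGAZZDAGZDZGAAAAZZZDAGADZGAAZDAGZDZGAAZZZDAGADZGAZZDAGZDZGAAAAZZZZZDAGADZGAAZDAGZDZGAAAZZDAGADZGAZZDAGZDZGAAAZZZZDAGADZGAAZDAGZDZGAAZZZDAGADZGAZZDAGZDZGAAAAAAZ  (63 'A')
Step 7: ZZZZZZDAGADZGAAZDAGZDZGAAAZZDAGADZGAZZDAGZDZGAAAAZZZDAGADZGAAZDAGZDZGAAZZZDAGADZGAZZDAGZDZGAAAAAZZZZDAGADZGAAZDAGZDZGAAAZZDAGADZGAZZDAGZDZGAAAZZZZDAGADZGAAZDAGZDZGAAZZZDAGADZGAZZDAGZDZGAAAAAZZZZZZDAGADZGAAZDAGZDZGAAAZZDAGADZGAZZDAGZDZGAAAAZZZDAGADZGAAZDAGZDZGAAZZZDAGADZGAZZDAGZDZGAAAAZZZZZDAGADZGAAZDAGZDZGAAAZZDAGADZGAZZDAGZDZGAAAZZZZDAGADZGAAZDAGZDZGAAZZZDAGADZGAZZDAGZDZGAAAAAAAZ  (127 'A')

Answer: 127


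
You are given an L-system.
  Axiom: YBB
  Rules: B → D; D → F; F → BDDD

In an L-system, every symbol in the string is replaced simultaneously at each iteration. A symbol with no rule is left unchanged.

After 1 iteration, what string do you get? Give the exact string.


Answer: YDD

Derivation:
Step 0: YBB
Step 1: YDD


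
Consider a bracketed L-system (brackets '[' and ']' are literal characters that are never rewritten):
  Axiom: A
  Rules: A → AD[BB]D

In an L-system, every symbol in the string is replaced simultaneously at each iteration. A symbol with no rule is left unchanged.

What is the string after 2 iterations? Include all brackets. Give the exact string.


Step 0: A
Step 1: AD[BB]D
Step 2: AD[BB]DD[BB]D

Answer: AD[BB]DD[BB]D


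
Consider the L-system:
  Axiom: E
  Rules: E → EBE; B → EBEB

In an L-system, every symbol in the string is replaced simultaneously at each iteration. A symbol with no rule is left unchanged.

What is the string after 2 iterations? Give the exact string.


Step 0: E
Step 1: EBE
Step 2: EBEEBEBEBE

Answer: EBEEBEBEBE


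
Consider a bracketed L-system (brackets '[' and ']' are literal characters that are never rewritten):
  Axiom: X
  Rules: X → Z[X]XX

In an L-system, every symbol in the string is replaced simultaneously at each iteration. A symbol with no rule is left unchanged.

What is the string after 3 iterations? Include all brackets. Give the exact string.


Step 0: X
Step 1: Z[X]XX
Step 2: Z[Z[X]XX]Z[X]XXZ[X]XX
Step 3: Z[Z[Z[X]XX]Z[X]XXZ[X]XX]Z[Z[X]XX]Z[X]XXZ[X]XXZ[Z[X]XX]Z[X]XXZ[X]XX

Answer: Z[Z[Z[X]XX]Z[X]XXZ[X]XX]Z[Z[X]XX]Z[X]XXZ[X]XXZ[Z[X]XX]Z[X]XXZ[X]XX


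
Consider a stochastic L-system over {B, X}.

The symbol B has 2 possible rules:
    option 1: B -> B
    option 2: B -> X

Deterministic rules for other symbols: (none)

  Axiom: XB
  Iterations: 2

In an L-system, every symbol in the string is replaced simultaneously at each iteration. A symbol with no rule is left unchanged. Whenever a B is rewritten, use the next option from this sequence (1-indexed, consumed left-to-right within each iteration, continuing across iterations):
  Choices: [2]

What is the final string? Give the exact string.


Answer: XX

Derivation:
Step 0: XB
Step 1: XX  (used choices [2])
Step 2: XX  (used choices [])


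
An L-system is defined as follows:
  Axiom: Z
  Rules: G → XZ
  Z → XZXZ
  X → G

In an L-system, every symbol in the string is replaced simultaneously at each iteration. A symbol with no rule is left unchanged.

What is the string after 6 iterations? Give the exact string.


Answer: GXZXZXZGXZXZGXZXZXZGXZXZGXZXZXZGXZXZGXZXZGXZXZXZGXZXZGXZXZXZGXZXZGXZXZGXZXZXZGXZXZGXZXZXZGXZXZGXZXZXZGXZXZGXZXZGXZXZXZGXZXZGXZXZXZGXZXZGXZXZGXZXZXZGXZXZGXZXZXZGXZXZGXZXZGXZXZXZGXZXZGXZXZXZGXZXZGXZXZXZGXZXZGXZXZGXZXZXZGXZXZGXZXZXZGXZXZGXZXZGXZXZXZGXZXZGXZXZXZGXZXZGXZXZXZGXZXZGXZXZGXZXZXZGXZXZGXZXZXZGXZXZGXZXZGXZXZXZGXZXZGXZXZXZGXZXZGXZXZ

Derivation:
Step 0: Z
Step 1: XZXZ
Step 2: GXZXZGXZXZ
Step 3: XZGXZXZGXZXZXZGXZXZGXZXZ
Step 4: GXZXZXZGXZXZGXZXZXZGXZXZGXZXZGXZXZXZGXZXZGXZXZXZGXZXZGXZXZ
Step 5: XZGXZXZGXZXZGXZXZXZGXZXZGXZXZXZGXZXZGXZXZGXZXZXZGXZXZGXZXZXZGXZXZGXZXZXZGXZXZGXZXZGXZXZXZGXZXZGXZXZXZGXZXZGXZXZGXZXZXZGXZXZGXZXZXZGXZXZGXZXZ
Step 6: GXZXZXZGXZXZGXZXZXZGXZXZGXZXZXZGXZXZGXZXZGXZXZXZGXZXZGXZXZXZGXZXZGXZXZGXZXZXZGXZXZGXZXZXZGXZXZGXZXZXZGXZXZGXZXZGXZXZXZGXZXZGXZXZXZGXZXZGXZXZGXZXZXZGXZXZGXZXZXZGXZXZGXZXZGXZXZXZGXZXZGXZXZXZGXZXZGXZXZXZGXZXZGXZXZGXZXZXZGXZXZGXZXZXZGXZXZGXZXZGXZXZXZGXZXZGXZXZXZGXZXZGXZXZXZGXZXZGXZXZGXZXZXZGXZXZGXZXZXZGXZXZGXZXZGXZXZXZGXZXZGXZXZXZGXZXZGXZXZ


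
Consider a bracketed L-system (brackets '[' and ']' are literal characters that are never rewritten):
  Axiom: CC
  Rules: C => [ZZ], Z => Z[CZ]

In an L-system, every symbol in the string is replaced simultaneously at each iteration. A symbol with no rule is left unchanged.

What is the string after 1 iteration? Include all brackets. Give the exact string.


Answer: [ZZ][ZZ]

Derivation:
Step 0: CC
Step 1: [ZZ][ZZ]


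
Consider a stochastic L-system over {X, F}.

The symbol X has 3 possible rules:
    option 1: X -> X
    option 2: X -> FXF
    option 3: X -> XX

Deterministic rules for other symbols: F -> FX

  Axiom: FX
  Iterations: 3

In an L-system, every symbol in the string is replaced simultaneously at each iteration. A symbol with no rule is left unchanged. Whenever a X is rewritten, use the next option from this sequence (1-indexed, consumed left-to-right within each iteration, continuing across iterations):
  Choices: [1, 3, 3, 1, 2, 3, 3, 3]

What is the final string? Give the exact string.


Step 0: FX
Step 1: FXX  (used choices [1])
Step 2: FXXXXX  (used choices [3, 3])
Step 3: FXXFXFXXXXXX  (used choices [1, 2, 3, 3, 3])

Answer: FXXFXFXXXXXX


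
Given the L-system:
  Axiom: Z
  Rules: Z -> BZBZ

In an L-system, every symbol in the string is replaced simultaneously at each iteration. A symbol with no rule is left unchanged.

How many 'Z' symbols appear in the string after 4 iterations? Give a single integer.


Step 0: Z  (1 'Z')
Step 1: BZBZ  (2 'Z')
Step 2: BBZBZBBZBZ  (4 'Z')
Step 3: BBBZBZBBZBZBBBZBZBBZBZ  (8 'Z')
Step 4: BBBBZBZBBZBZBBBZBZBBZBZBBBBZBZBBZBZBBBZBZBBZBZ  (16 'Z')

Answer: 16


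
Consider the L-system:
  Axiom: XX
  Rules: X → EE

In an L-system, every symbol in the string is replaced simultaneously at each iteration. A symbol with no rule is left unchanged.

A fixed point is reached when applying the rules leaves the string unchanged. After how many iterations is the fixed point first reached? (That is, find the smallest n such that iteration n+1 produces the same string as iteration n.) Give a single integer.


Step 0: XX
Step 1: EEEE
Step 2: EEEE  (unchanged — fixed point at step 1)

Answer: 1


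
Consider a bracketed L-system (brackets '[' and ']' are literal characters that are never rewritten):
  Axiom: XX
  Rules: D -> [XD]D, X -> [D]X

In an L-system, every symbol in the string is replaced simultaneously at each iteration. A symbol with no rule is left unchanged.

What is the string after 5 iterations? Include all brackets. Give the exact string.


Answer: [[[[[D]X[XD]D][XD]D][[XD]D][D]X[[[XD]D][D]X[[D]X[XD]D][XD]D][[D]X[XD]D][XD]D][[[XD]D][D]X[[D]X[XD]D][XD]D][[D]X[XD]D][XD]D][[[[XD]D][D]X[[D]X[XD]D][XD]D][[D]X[XD]D][XD]D][[[D]X[XD]D][XD]D][[XD]D][D]X[[[[[D]X[XD]D][XD]D][[XD]D][D]X[[[XD]D][D]X[[D]X[XD]D][XD]D][[D]X[XD]D][XD]D][[[XD]D][D]X[[D]X[XD]D][XD]D][[D]X[XD]D][XD]D][[[[XD]D][D]X[[D]X[XD]D][XD]D][[D]X[XD]D][XD]D][[[D]X[XD]D][XD]D][[XD]D][D]X

Derivation:
Step 0: XX
Step 1: [D]X[D]X
Step 2: [[XD]D][D]X[[XD]D][D]X
Step 3: [[[D]X[XD]D][XD]D][[XD]D][D]X[[[D]X[XD]D][XD]D][[XD]D][D]X
Step 4: [[[[XD]D][D]X[[D]X[XD]D][XD]D][[D]X[XD]D][XD]D][[[D]X[XD]D][XD]D][[XD]D][D]X[[[[XD]D][D]X[[D]X[XD]D][XD]D][[D]X[XD]D][XD]D][[[D]X[XD]D][XD]D][[XD]D][D]X
Step 5: [[[[[D]X[XD]D][XD]D][[XD]D][D]X[[[XD]D][D]X[[D]X[XD]D][XD]D][[D]X[XD]D][XD]D][[[XD]D][D]X[[D]X[XD]D][XD]D][[D]X[XD]D][XD]D][[[[XD]D][D]X[[D]X[XD]D][XD]D][[D]X[XD]D][XD]D][[[D]X[XD]D][XD]D][[XD]D][D]X[[[[[D]X[XD]D][XD]D][[XD]D][D]X[[[XD]D][D]X[[D]X[XD]D][XD]D][[D]X[XD]D][XD]D][[[XD]D][D]X[[D]X[XD]D][XD]D][[D]X[XD]D][XD]D][[[[XD]D][D]X[[D]X[XD]D][XD]D][[D]X[XD]D][XD]D][[[D]X[XD]D][XD]D][[XD]D][D]X


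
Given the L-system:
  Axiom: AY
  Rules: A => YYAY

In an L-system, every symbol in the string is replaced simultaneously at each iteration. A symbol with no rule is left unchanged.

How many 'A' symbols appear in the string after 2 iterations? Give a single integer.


Step 0: AY  (1 'A')
Step 1: YYAYY  (1 'A')
Step 2: YYYYAYYY  (1 'A')

Answer: 1


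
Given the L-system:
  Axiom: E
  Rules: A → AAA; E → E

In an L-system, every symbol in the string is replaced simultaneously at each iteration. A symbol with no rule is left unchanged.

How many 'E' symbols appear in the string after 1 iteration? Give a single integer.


Step 0: E  (1 'E')
Step 1: E  (1 'E')

Answer: 1


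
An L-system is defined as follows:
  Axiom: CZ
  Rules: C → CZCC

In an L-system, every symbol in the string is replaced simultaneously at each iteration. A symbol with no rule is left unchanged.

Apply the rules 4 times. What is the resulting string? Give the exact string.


Answer: CZCCZCZCCCZCCZCZCCZCZCCCZCCCZCCZCZCCCZCCZCZCCZCZCCCZCCZCZCCZCZCCCZCCCZCCZCZCCCZCCCZCCZCZCCCZCCZCZCCZCZCCCZCCCZCCZCZCCCZCCZ

Derivation:
Step 0: CZ
Step 1: CZCCZ
Step 2: CZCCZCZCCCZCCZ
Step 3: CZCCZCZCCCZCCZCZCCZCZCCCZCCCZCCZCZCCCZCCZ
Step 4: CZCCZCZCCCZCCZCZCCZCZCCCZCCCZCCZCZCCCZCCZCZCCZCZCCCZCCZCZCCZCZCCCZCCCZCCZCZCCCZCCCZCCZCZCCCZCCZCZCCZCZCCCZCCCZCCZCZCCCZCCZ


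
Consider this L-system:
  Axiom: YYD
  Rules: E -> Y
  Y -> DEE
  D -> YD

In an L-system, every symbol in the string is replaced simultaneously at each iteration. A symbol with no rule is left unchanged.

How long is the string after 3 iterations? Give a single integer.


Step 0: length = 3
Step 1: length = 8
Step 2: length = 13
Step 3: length = 31

Answer: 31


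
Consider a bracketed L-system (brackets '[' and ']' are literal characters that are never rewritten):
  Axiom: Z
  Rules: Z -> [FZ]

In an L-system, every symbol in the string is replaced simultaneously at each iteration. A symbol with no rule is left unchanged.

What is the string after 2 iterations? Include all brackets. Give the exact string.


Answer: [F[FZ]]

Derivation:
Step 0: Z
Step 1: [FZ]
Step 2: [F[FZ]]


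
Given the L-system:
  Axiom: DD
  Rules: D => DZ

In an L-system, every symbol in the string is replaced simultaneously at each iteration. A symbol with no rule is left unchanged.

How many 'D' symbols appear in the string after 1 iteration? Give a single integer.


Answer: 2

Derivation:
Step 0: DD  (2 'D')
Step 1: DZDZ  (2 'D')


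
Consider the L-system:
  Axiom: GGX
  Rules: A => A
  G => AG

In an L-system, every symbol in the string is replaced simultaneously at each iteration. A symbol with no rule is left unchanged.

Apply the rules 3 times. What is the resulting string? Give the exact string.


Answer: AAAGAAAGX

Derivation:
Step 0: GGX
Step 1: AGAGX
Step 2: AAGAAGX
Step 3: AAAGAAAGX


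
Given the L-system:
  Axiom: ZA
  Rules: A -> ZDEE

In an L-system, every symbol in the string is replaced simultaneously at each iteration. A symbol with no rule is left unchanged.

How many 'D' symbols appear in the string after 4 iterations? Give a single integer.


Step 0: ZA  (0 'D')
Step 1: ZZDEE  (1 'D')
Step 2: ZZDEE  (1 'D')
Step 3: ZZDEE  (1 'D')
Step 4: ZZDEE  (1 'D')

Answer: 1
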